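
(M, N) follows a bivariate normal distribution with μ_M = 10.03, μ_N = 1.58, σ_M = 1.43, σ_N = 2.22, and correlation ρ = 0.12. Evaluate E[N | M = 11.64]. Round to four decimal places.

1.8799

For a bivariate normal, E[N | M=x] = μ_N + ρ·(σ_N/σ_M)·(x − μ_M).
E[N | M=11.64] = 1.58 + (0.12)·(2.22/1.43)·(11.64 − (10.03)) = 1.58 + (0.18629)·(1.61) = 1.8799.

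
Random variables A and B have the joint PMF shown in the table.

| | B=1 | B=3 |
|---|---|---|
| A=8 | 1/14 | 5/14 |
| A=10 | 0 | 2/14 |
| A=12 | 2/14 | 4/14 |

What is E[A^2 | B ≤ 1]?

P(B ≤ 1) = 3/14.
Σ A^2·P over the event = 64·(1/14) + 144·(2/14) = 176/7.
E[A^2 | B ≤ 1] = (176/7) / (3/14) = 352/3.

352/3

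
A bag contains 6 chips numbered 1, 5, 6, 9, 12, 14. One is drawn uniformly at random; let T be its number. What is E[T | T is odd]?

5

P(T is odd) = 1/2.
Σ over the event: 1·1/6 + 5·1/6 + 9·1/6 = 5/2.
E[T | T is odd] = (5/2) / (1/2) = 5.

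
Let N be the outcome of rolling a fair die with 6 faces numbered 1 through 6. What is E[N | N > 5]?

6

Given N > 5, N is equally likely to be any of {6}.
E[N | N > 5] = (6) / 1 = 6.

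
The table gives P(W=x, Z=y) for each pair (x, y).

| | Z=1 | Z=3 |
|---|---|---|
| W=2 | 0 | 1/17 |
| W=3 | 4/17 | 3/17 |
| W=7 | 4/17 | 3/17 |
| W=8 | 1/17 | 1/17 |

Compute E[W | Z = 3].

5

P(Z = 3) = 8/17.
Σ W·P over the event = 2·(1/17) + 3·(3/17) + 7·(3/17) + 8·(1/17) = 40/17.
E[W | Z = 3] = (40/17) / (8/17) = 5.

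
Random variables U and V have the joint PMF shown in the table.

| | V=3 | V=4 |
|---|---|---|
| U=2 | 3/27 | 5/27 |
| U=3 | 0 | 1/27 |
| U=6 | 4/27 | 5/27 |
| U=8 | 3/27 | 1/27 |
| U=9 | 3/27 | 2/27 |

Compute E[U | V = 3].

P(V = 3) = 13/27.
Summing U·P(U=x,V=y) over the conditioning event gives 3.
E[U | V = 3] = (3) / (13/27) = 81/13.

81/13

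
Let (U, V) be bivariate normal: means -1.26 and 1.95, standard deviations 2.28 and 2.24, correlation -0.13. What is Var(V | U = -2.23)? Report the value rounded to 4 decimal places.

4.9328

Var(V | U=x) = (1 − ρ²)·σ_V².
Var(V | U=-2.23) = (2.24)²·(1 − (-0.13)²) = 5.0176·0.9831 = 4.9328.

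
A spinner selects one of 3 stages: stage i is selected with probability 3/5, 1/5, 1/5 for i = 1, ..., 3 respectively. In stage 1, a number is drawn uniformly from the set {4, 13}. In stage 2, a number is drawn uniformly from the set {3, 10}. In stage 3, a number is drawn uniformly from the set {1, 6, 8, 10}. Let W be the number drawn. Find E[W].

153/20

E[W | stage 1] = (4+13)/2 = 17/2.
E[W | stage 2] = (3+10)/2 = 13/2.
E[W | stage 3] = (1+6+8+10)/4 = 25/4.
By the law of total expectation,
E[W] = (3/5)·(17/2) + (1/5)·(13/2) + (1/5)·(25/4) = 153/20.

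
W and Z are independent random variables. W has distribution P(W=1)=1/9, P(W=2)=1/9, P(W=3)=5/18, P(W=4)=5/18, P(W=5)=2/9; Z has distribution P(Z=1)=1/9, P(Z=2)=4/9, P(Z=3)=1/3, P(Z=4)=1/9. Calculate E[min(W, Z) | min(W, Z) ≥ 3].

P(min(W, Z) ≥ 3) = 28/81.
Summing min(W,Z)·P(x,y) over outcomes with min(W, Z) ≥ 3 gives 59/54.
E[min(W, Z) | min(W, Z) ≥ 3] = (59/54) / (28/81) = 177/56.

177/56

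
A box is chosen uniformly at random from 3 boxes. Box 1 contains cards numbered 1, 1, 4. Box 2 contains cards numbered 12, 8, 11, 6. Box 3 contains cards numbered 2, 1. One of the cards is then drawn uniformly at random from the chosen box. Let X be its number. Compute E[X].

17/4

E[X | box 1] = (1+1+4)/3 = 2.
E[X | box 2] = (12+8+11+6)/4 = 37/4.
E[X | box 3] = (2+1)/2 = 3/2.
By the law of total expectation,
E[X] = (1/3)·(2) + (1/3)·(37/4) + (1/3)·(3/2) = 17/4.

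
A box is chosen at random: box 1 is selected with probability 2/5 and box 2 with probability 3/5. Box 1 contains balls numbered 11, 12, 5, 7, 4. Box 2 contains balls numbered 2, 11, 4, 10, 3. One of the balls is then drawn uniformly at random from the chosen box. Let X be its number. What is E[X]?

E[X | box 1] = (11+12+5+7+4)/5 = 39/5.
E[X | box 2] = (2+11+4+10+3)/5 = 6.
E[X] = (2/5)·(39/5) + (3/5)·(6) = 168/25.

168/25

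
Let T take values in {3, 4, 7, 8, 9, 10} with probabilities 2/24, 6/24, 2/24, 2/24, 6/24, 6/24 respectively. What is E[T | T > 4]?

P(T > 4) = 2/3.
Σ over the event: 7·1/12 + 8·1/12 + 9·1/4 + 10·1/4 = 6.
E[T | T > 4] = (6) / (2/3) = 9.

9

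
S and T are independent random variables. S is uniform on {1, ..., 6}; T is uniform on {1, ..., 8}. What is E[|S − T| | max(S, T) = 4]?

Outcomes with max(S, T) = 4: (1,4), (2,4), (3,4), (4,1), (4,2), (4,3), (4,4), each with probability 1/48.
E[|S − T| | max(S, T) = 4] = (3 + 2 + 1 + 3 + 2 + 1 + 0) / 7 = 12/7.

12/7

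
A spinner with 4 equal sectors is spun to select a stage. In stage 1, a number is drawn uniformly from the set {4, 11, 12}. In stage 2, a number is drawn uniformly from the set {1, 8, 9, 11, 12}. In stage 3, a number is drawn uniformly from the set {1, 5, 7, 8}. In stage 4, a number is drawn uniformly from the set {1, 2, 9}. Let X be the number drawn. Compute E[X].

E[X | stage 1] = (4+11+12)/3 = 9.
E[X | stage 2] = (1+8+9+11+12)/5 = 41/5.
E[X | stage 3] = (1+5+7+8)/4 = 21/4.
E[X | stage 4] = (1+2+9)/3 = 4.
E[X] = (1/4)·(9) + (1/4)·(41/5) + (1/4)·(21/4) + (1/4)·(4) = 529/80.

529/80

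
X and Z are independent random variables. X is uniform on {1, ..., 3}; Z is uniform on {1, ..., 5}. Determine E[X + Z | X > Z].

4

Outcomes with X > Z: (2,1), (3,1), (3,2), each with probability 1/15.
E[X + Z | X > Z] = (3 + 4 + 5) / 3 = 4.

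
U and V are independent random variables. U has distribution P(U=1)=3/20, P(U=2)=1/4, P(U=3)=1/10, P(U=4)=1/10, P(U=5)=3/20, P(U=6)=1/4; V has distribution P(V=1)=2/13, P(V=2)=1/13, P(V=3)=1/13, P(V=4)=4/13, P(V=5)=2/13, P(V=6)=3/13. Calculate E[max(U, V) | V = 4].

P(V = 4) = 4/13.
Summing max(U,V)·P(x,y) over outcomes with V = 4 gives 93/65.
E[max(U, V) | V = 4] = (93/65) / (4/13) = 93/20.

93/20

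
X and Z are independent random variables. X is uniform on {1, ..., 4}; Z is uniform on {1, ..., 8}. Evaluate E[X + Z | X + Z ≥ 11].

34/3

Outcomes with X + Z ≥ 11: (3,8), (4,7), (4,8), each with probability 1/32.
E[X + Z | X + Z ≥ 11] = (11 + 11 + 12) / 3 = 34/3.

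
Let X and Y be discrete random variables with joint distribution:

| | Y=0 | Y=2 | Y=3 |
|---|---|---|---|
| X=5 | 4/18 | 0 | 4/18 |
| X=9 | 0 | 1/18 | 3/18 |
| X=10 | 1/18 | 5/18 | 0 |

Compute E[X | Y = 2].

59/6

P(Y = 2) = 1/3.
Summing X·P(X=x,Y=y) over the conditioning event gives 59/18.
E[X | Y = 2] = (59/18) / (1/3) = 59/6.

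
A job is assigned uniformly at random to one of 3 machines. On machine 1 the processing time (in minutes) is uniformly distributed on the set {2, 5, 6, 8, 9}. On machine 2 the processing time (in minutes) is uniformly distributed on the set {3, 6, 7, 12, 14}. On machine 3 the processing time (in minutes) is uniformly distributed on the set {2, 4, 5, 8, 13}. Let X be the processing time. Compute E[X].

104/15

E[X | machine 1] = (2+5+6+8+9)/5 = 6.
E[X | machine 2] = (3+6+7+12+14)/5 = 42/5.
E[X | machine 3] = (2+4+5+8+13)/5 = 32/5.
By the law of total expectation,
E[X] = (1/3)·(6) + (1/3)·(42/5) + (1/3)·(32/5) = 104/15.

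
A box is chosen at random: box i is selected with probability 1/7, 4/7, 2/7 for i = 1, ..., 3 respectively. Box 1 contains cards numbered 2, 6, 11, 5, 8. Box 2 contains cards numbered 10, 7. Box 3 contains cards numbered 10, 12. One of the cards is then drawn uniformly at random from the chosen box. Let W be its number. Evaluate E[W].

312/35

E[W | box 1] = (2+6+11+5+8)/5 = 32/5.
E[W | box 2] = (10+7)/2 = 17/2.
E[W | box 3] = (10+12)/2 = 11.
By the law of total expectation,
E[W] = (1/7)·(32/5) + (4/7)·(17/2) + (2/7)·(11) = 312/35.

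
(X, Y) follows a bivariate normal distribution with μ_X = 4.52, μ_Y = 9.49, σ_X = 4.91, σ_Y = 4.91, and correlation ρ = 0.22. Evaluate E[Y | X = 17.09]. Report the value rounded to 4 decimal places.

12.2554

The regression of Y on X has slope ρ·σ_Y/σ_X and passes through (μ_X, μ_Y).
E[Y | X=17.09] = 9.49 + (0.22)·(4.91/4.91)·(17.09 − (4.52)) = 9.49 + (0.22)·(12.57) = 12.2554.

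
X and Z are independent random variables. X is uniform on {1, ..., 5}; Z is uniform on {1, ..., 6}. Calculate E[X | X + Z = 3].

3/2

Outcomes with X + Z = 3: (1,2), (2,1), each with probability 1/30.
E[X | X + Z = 3] = (1 + 2) / 2 = 3/2.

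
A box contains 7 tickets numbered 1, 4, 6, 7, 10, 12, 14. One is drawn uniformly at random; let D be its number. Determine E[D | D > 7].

P(D > 7) = 3/7.
Σ over the event: 10·1/7 + 12·1/7 + 14·1/7 = 36/7.
E[D | D > 7] = (36/7) / (3/7) = 12.

12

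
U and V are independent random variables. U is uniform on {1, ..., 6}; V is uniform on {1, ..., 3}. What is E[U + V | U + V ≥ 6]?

64/9

Outcomes with U + V ≥ 6: (3,3), (4,2), (4,3), (5,1), (5,2), (5,3), (6,1), (6,2), (6,3), each with probability 1/18.
E[U + V | U + V ≥ 6] = (6 + 6 + 7 + 6 + 7 + 8 + 7 + 8 + 9) / 9 = 64/9.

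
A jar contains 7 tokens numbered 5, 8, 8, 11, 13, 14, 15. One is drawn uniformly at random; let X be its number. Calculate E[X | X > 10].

53/4

P(X > 10) = 4/7.
Σ over the event: 11·1/7 + 13·1/7 + 14·1/7 + 15·1/7 = 53/7.
E[X | X > 10] = (53/7) / (4/7) = 53/4.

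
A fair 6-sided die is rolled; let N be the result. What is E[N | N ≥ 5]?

Given N ≥ 5, N is equally likely to be any of {5, 6}.
E[N | N ≥ 5] = (5 + 6) / 2 = 11/2.

11/2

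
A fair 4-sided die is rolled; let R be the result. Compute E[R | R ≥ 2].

3

Given R ≥ 2, R is equally likely to be any of {2, 3, 4}.
E[R | R ≥ 2] = (2 + 3 + 4) / 3 = 3.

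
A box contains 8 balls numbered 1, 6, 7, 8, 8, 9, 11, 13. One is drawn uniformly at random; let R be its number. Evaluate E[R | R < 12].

50/7

P(R < 12) = 7/8.
Σ over the event: 1·1/8 + 6·1/8 + 7·1/8 + 8·1/4 + 9·1/8 + 11·1/8 = 25/4.
E[R | R < 12] = (25/4) / (7/8) = 50/7.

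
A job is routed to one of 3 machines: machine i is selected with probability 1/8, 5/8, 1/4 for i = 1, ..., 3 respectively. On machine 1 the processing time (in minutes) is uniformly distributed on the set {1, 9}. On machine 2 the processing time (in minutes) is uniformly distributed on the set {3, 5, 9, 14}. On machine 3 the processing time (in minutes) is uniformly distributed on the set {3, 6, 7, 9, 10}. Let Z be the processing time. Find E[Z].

E[Z | machine 1] = (1+9)/2 = 5.
E[Z | machine 2] = (3+5+9+14)/4 = 31/4.
E[Z | machine 3] = (3+6+7+9+10)/5 = 7.
By the law of total expectation,
E[Z] = (1/8)·(5) + (5/8)·(31/4) + (1/4)·(7) = 231/32.

231/32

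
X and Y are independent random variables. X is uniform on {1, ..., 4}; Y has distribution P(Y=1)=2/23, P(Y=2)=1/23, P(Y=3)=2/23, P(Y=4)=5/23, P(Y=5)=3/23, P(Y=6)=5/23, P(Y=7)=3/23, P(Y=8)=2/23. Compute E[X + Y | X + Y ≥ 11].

79/7

P(X + Y ≥ 11) = 7/92.
Summing (X+Y)·P(x,y) over outcomes with X + Y ≥ 11 gives 79/92.
E[X + Y | X + Y ≥ 11] = (79/92) / (7/92) = 79/7.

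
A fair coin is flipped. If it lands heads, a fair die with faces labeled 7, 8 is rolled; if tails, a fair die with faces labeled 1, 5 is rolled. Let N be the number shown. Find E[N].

21/4

E[N | heads] = (7+8)/2 = 15/2.
E[N | tails] = (1+5)/2 = 3.
E[N] = (1/2)·(15/2) + (1/2)·(3) = 21/4.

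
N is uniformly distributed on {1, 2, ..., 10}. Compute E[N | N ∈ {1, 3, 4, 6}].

7/2

P(N ∈ {1, 3, 4, 6}) = 2/5.
Σ over the event: 1·1/10 + 3·1/10 + 4·1/10 + 6·1/10 = 7/5.
E[N | N ∈ {1, 3, 4, 6}] = (7/5) / (2/5) = 7/2.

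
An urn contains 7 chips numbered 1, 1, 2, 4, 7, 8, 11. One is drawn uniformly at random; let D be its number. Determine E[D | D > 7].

P(D > 7) = 2/7.
Σ over the event: 8·1/7 + 11·1/7 = 19/7.
E[D | D > 7] = (19/7) / (2/7) = 19/2.

19/2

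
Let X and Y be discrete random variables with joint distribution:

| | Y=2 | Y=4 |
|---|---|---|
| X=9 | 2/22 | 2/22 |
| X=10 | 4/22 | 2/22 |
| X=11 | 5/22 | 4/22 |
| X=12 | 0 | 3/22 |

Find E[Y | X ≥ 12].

4

P(X ≥ 12) = 3/22.
Σ Y·P over the event = 4·(3/22) = 6/11.
E[Y | X ≥ 12] = (6/11) / (3/22) = 4.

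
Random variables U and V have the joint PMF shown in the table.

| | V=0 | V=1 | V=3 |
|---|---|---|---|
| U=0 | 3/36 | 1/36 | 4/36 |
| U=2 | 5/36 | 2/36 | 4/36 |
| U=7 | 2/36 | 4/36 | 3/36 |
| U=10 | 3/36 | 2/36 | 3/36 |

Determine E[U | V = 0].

54/13

P(V = 0) = 13/36.
Σ U·P over the event = 0·(3/36) + 2·(5/36) + 7·(2/36) + 10·(3/36) = 3/2.
E[U | V = 0] = (3/2) / (13/36) = 54/13.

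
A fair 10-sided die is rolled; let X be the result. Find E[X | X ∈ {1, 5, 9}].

P(X ∈ {1, 5, 9}) = 3/10.
Σ over the event: 1·1/10 + 5·1/10 + 9·1/10 = 3/2.
E[X | X ∈ {1, 5, 9}] = (3/2) / (3/10) = 5.

5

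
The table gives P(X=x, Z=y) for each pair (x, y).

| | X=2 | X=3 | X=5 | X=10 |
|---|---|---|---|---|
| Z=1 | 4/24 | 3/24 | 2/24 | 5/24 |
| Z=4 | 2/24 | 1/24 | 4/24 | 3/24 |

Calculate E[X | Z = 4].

P(Z = 4) = 5/12.
Σ X·P over the event = 2·(2/24) + 3·(1/24) + 5·(4/24) + 10·(3/24) = 19/8.
E[X | Z = 4] = (19/8) / (5/12) = 57/10.

57/10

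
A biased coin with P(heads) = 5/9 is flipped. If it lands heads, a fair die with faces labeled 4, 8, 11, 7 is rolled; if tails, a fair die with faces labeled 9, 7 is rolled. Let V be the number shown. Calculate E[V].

E[V | heads] = (4+8+11+7)/4 = 15/2.
E[V | tails] = (9+7)/2 = 8.
E[V] = (5/9)·(15/2) + (4/9)·(8) = 139/18.

139/18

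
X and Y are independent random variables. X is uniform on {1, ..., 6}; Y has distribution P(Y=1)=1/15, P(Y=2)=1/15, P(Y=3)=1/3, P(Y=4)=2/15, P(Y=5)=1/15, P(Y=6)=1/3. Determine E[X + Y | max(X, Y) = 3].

P(max(X, Y) = 3) = 17/90.
Summing (X+Y)·P(x,y) over outcomes with max(X, Y) = 3 gives 14/15.
E[X + Y | max(X, Y) = 3] = (14/15) / (17/90) = 84/17.

84/17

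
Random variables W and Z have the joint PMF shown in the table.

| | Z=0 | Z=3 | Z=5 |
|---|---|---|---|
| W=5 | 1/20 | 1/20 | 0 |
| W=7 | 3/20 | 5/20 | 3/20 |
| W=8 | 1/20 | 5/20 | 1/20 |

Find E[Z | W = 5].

P(W = 5) = 1/10.
Σ Z·P over the event = 0·(1/20) + 3·(1/20) = 3/20.
E[Z | W = 5] = (3/20) / (1/10) = 3/2.

3/2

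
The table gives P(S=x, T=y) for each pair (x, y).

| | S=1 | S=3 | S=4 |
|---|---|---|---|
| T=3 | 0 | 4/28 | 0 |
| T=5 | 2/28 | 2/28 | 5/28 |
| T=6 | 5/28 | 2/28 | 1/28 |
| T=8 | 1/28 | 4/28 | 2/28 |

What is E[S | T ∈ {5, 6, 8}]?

8/3

P(T ∈ {5, 6, 8}) = 6/7.
Summing S·P(S=x,T=y) over the conditioning event gives 16/7.
E[S | T ∈ {5, 6, 8}] = (16/7) / (6/7) = 8/3.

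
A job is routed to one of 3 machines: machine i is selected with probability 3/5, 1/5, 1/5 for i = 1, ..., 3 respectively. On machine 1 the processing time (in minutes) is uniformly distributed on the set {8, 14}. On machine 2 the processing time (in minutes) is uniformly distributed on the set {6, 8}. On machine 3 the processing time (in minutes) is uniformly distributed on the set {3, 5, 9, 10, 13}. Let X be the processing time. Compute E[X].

48/5

E[X | machine 1] = (8+14)/2 = 11.
E[X | machine 2] = (6+8)/2 = 7.
E[X | machine 3] = (3+5+9+10+13)/5 = 8.
By the law of total expectation,
E[X] = (3/5)·(11) + (1/5)·(7) + (1/5)·(8) = 48/5.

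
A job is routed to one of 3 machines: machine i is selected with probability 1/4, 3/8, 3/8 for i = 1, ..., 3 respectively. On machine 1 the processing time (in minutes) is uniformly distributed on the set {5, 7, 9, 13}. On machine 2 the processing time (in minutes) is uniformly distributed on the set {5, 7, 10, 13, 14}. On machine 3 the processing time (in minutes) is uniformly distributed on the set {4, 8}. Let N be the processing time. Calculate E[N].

E[N | machine 1] = (5+7+9+13)/4 = 17/2.
E[N | machine 2] = (5+7+10+13+14)/5 = 49/5.
E[N | machine 3] = (4+8)/2 = 6.
E[N] = (1/4)·(17/2) + (3/8)·(49/5) + (3/8)·(6) = 161/20.

161/20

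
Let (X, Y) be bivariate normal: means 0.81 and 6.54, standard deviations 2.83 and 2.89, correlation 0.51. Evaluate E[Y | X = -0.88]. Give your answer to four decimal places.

5.6598

E[Y | X=x] = μ_Y + ρ(σ_Y/σ_X)(x − μ_X) for jointly normal variables.
E[Y | X=-0.88] = 6.54 + (0.51)·(2.89/2.83)·(-0.88 − (0.81)) = 6.54 + (0.52081)·(-1.69) = 5.6598.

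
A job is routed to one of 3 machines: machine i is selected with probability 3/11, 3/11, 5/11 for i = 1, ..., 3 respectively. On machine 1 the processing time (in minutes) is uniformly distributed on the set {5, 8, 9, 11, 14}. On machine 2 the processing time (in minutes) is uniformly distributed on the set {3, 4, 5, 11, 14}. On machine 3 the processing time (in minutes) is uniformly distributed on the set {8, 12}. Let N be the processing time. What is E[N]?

502/55

E[N | machine 1] = (5+8+9+11+14)/5 = 47/5.
E[N | machine 2] = (3+4+5+11+14)/5 = 37/5.
E[N | machine 3] = (8+12)/2 = 10.
E[N] = (3/11)·(47/5) + (3/11)·(37/5) + (5/11)·(10) = 502/55.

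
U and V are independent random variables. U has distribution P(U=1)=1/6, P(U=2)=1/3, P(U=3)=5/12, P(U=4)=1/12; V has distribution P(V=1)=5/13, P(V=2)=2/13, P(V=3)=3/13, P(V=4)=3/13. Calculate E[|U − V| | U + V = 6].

P(U + V = 6) = 29/156.
Summing |U−V|·P(x,y) over outcomes with U + V = 6 gives 7/39.
E[|U − V| | U + V = 6] = (7/39) / (29/156) = 28/29.

28/29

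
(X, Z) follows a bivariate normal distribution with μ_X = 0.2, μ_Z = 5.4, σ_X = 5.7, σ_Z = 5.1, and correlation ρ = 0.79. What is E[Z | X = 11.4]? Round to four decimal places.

13.3166

For a bivariate normal, E[Z | X=x] = μ_Z + ρ·(σ_Z/σ_X)·(x − μ_X).
E[Z | X=11.4] = 5.4 + (0.79)·(5.1/5.7)·(11.4 − (0.2)) = 5.4 + (0.70684)·(11.2) = 13.3166.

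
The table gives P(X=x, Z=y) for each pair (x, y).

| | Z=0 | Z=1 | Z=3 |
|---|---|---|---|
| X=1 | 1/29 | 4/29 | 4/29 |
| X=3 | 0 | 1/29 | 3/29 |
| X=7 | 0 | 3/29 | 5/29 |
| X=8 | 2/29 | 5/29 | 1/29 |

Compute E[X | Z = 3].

56/13

P(Z = 3) = 13/29.
Σ X·P over the event = 1·(4/29) + 3·(3/29) + 7·(5/29) + 8·(1/29) = 56/29.
E[X | Z = 3] = (56/29) / (13/29) = 56/13.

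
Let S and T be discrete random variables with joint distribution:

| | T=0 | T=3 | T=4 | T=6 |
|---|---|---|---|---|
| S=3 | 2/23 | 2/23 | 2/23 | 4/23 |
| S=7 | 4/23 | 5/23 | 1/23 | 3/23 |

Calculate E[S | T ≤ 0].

17/3

P(T ≤ 0) = 6/23.
Σ S·P over the event = 3·(2/23) + 7·(4/23) = 34/23.
E[S | T ≤ 0] = (34/23) / (6/23) = 17/3.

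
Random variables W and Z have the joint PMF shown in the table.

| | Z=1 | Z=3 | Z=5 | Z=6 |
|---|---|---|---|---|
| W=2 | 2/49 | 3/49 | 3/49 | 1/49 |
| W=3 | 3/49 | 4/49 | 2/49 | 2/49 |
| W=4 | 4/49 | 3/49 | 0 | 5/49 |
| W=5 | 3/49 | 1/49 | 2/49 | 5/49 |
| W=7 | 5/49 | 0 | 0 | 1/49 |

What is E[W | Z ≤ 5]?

P(Z ≤ 5) = 5/7.
Summing W·P(W=x,Z=y) over the conditioning event gives 136/49.
E[W | Z ≤ 5] = (136/49) / (5/7) = 136/35.

136/35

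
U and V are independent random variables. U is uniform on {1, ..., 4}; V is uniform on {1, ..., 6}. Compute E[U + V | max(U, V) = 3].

24/5

Outcomes with max(U, V) = 3: (1,3), (2,3), (3,1), (3,2), (3,3), each with probability 1/24.
E[U + V | max(U, V) = 3] = (4 + 5 + 4 + 5 + 6) / 5 = 24/5.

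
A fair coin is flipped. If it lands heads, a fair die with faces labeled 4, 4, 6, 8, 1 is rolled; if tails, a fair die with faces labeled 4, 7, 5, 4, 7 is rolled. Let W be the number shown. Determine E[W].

E[W | heads] = (4+4+6+8+1)/5 = 23/5.
E[W | tails] = (4+7+5+4+7)/5 = 27/5.
E[W] = (1/2)·(23/5) + (1/2)·(27/5) = 5.

5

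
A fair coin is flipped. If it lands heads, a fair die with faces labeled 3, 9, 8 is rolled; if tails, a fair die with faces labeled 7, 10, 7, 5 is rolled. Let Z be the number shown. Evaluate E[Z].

E[Z | heads] = (3+9+8)/3 = 20/3.
E[Z | tails] = (7+10+7+5)/4 = 29/4.
E[Z] = (1/2)·(20/3) + (1/2)·(29/4) = 167/24.

167/24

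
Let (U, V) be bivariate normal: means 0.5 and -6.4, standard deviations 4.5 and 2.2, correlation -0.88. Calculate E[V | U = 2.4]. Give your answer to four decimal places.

-7.2174

E[V | U=x] = μ_V + ρ(σ_V/σ_U)(x − μ_U) for jointly normal variables.
E[V | U=2.4] = -6.4 + (-0.88)·(2.2/4.5)·(2.4 − (0.5)) = -6.4 + (-0.43022)·(1.9) = -7.2174.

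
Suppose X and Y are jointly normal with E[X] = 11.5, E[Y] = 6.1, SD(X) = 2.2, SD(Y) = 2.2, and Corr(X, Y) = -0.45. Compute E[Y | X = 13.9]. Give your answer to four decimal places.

For a bivariate normal, E[Y | X=x] = μ_Y + ρ·(σ_Y/σ_X)·(x − μ_X).
E[Y | X=13.9] = 6.1 + (-0.45)·(2.2/2.2)·(13.9 − (11.5)) = 6.1 + (-0.45)·(2.4) = 5.0200.

5.0200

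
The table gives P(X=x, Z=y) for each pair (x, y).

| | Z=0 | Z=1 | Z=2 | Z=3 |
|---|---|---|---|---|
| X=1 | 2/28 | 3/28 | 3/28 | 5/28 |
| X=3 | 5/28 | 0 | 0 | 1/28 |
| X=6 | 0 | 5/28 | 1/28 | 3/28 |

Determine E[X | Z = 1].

P(Z = 1) = 2/7.
Σ X·P over the event = 1·(3/28) + 6·(5/28) = 33/28.
E[X | Z = 1] = (33/28) / (2/7) = 33/8.

33/8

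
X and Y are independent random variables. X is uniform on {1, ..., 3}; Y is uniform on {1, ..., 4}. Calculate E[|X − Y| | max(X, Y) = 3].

Outcomes with max(X, Y) = 3: (1,3), (2,3), (3,1), (3,2), (3,3), each with probability 1/12.
E[|X − Y| | max(X, Y) = 3] = (2 + 1 + 2 + 1 + 0) / 5 = 6/5.

6/5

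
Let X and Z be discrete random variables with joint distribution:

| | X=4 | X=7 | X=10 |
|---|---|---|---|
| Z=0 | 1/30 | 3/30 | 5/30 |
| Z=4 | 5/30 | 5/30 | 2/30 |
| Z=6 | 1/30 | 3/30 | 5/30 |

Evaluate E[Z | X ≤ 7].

32/9

P(X ≤ 7) = 3/5.
Σ Z·P over the event = 0·(1/30) + 4·(5/30) + 6·(1/30) + 0·(3/30) + 4·(5/30) + 6·(3/30) = 32/15.
E[Z | X ≤ 7] = (32/15) / (3/5) = 32/9.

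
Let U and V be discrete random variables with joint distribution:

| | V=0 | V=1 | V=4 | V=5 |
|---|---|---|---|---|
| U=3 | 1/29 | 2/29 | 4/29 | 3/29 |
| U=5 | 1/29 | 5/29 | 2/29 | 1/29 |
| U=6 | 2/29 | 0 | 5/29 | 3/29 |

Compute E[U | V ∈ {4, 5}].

14/3

P(V ∈ {4, 5}) = 18/29.
Σ U·P over the event = 3·(4/29) + 3·(3/29) + 5·(2/29) + 5·(1/29) + 6·(5/29) + 6·(3/29) = 84/29.
E[U | V ∈ {4, 5}] = (84/29) / (18/29) = 14/3.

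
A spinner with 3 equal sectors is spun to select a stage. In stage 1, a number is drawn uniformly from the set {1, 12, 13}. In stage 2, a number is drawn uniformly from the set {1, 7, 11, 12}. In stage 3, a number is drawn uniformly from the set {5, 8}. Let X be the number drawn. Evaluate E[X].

E[X | stage 1] = (1+12+13)/3 = 26/3.
E[X | stage 2] = (1+7+11+12)/4 = 31/4.
E[X | stage 3] = (5+8)/2 = 13/2.
By the law of total expectation,
E[X] = (1/3)·(26/3) + (1/3)·(31/4) + (1/3)·(13/2) = 275/36.

275/36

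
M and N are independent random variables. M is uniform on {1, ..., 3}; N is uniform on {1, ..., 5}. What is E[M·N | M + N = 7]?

11

P(M + N = 7) = 2/15.
Summing MN·P(x,y) over outcomes with M + N = 7 gives 22/15.
E[M·N | M + N = 7] = (22/15) / (2/15) = 11.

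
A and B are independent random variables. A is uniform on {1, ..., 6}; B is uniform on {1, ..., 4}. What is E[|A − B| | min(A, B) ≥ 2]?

23/15

P(min(A, B) ≥ 2) = 5/8.
Summing |A−B|·P(x,y) over outcomes with min(A, B) ≥ 2 gives 23/24.
E[|A − B| | min(A, B) ≥ 2] = (23/24) / (5/8) = 23/15.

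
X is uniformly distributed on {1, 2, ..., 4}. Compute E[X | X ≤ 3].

2

Given X ≤ 3, X is equally likely to be any of {1, 2, 3}.
E[X | X ≤ 3] = (1 + 2 + 3) / 3 = 2.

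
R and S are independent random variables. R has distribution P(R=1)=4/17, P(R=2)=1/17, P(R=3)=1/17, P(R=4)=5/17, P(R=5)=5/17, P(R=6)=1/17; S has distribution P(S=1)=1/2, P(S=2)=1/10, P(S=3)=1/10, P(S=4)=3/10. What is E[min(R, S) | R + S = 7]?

P(R + S = 7) = 9/85.
Summing min(R,S)·P(x,y) over outcomes with R + S = 7 gives 39/170.
E[min(R, S) | R + S = 7] = (39/170) / (9/85) = 13/6.

13/6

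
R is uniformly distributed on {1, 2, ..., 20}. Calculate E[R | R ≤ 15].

8

P(R ≤ 15) = 3/4.
E[R | R ≤ 15] = (6) / (3/4) = 8.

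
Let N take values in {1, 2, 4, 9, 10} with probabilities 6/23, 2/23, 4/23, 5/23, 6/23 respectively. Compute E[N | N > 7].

105/11

P(N > 7) = 11/23.
Σ over the event: 9·5/23 + 10·6/23 = 105/23.
E[N | N > 7] = (105/23) / (11/23) = 105/11.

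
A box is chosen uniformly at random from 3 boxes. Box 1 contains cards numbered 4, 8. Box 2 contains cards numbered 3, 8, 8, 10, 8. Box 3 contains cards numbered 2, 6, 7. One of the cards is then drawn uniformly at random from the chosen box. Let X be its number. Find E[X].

92/15

E[X | box 1] = (4+8)/2 = 6.
E[X | box 2] = (3+8+8+10+8)/5 = 37/5.
E[X | box 3] = (2+6+7)/3 = 5.
E[X] = (1/3)·(6) + (1/3)·(37/5) + (1/3)·(5) = 92/15.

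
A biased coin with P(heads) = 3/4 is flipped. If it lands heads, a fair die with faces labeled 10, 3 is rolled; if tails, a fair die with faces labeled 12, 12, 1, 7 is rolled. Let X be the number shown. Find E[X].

55/8

E[X | heads] = (10+3)/2 = 13/2.
E[X | tails] = (12+12+1+7)/4 = 8.
By the law of total expectation,
E[X] = (3/4)·(13/2) + (1/4)·(8) = 55/8.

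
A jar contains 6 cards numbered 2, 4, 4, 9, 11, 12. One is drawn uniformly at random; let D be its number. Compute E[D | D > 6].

32/3

P(D > 6) = 1/2.
Σ over the event: 9·1/6 + 11·1/6 + 12·1/6 = 16/3.
E[D | D > 6] = (16/3) / (1/2) = 32/3.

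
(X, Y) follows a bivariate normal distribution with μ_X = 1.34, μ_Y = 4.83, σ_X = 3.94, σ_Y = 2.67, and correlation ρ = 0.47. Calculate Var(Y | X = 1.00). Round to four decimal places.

Var(Y | X=x) = (1 − ρ²)·σ_Y².
Var(Y | X=1.00) = (2.67)²·(1 − (0.47)²) = 7.1289·0.7791 = 5.5541.

5.5541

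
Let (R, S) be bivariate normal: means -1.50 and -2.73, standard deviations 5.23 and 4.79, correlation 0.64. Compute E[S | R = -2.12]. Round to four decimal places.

The regression of S on R has slope ρ·σ_S/σ_R and passes through (μ_R, μ_S).
E[S | R=-2.12] = -2.73 + (0.64)·(4.79/5.23)·(-2.12 − (-1.50)) = -2.73 + (0.58616)·(-0.62) = -3.0934.

-3.0934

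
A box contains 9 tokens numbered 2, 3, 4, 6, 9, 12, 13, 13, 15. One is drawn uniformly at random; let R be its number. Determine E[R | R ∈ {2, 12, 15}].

P(R ∈ {2, 12, 15}) = 1/3.
Σ over the event: 2·1/9 + 12·1/9 + 15·1/9 = 29/9.
E[R | R ∈ {2, 12, 15}] = (29/9) / (1/3) = 29/3.

29/3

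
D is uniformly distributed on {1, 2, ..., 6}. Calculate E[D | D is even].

4

Given D is even, D is equally likely to be any of {2, 4, 6}.
E[D | D is even] = (2 + 4 + 6) / 3 = 4.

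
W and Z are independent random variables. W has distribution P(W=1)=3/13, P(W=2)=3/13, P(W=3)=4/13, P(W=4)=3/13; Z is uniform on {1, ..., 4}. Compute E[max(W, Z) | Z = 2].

P(Z = 2) = 1/4.
Summing max(W,Z)·P(x,y) over outcomes with Z = 2 gives 9/13.
E[max(W, Z) | Z = 2] = (9/13) / (1/4) = 36/13.

36/13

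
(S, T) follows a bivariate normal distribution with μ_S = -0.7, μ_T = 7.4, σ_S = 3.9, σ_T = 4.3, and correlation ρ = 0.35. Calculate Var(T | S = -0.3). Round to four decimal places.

Var(T | S=x) = (1 − ρ²)·σ_T².
Var(T | S=-0.3) = (4.3)²·(1 − (0.35)²) = 18.49·0.8775 = 16.2250.

16.2250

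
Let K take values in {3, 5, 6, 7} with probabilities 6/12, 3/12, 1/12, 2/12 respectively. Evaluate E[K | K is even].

6

P(K is even) = 1/12.
Σ over the event: 6·1/12 = 1/2.
E[K | K is even] = (1/2) / (1/12) = 6.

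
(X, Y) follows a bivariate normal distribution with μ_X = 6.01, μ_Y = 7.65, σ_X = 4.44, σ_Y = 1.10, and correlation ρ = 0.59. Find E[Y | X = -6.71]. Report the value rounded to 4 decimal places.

For a bivariate normal, E[Y | X=x] = μ_Y + ρ·(σ_Y/σ_X)·(x − μ_X).
E[Y | X=-6.71] = 7.65 + (0.59)·(1.10/4.44)·(-6.71 − (6.01)) = 7.65 + (0.14617)·(-12.72) = 5.7907.

5.7907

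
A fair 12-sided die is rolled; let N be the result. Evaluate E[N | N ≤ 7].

4

Given N ≤ 7, N is equally likely to be any of {1, 2, 3, 4, 5, 6, 7}.
E[N | N ≤ 7] = (1 + 2 + 3 + 4 + 5 + 6 + 7) / 7 = 4.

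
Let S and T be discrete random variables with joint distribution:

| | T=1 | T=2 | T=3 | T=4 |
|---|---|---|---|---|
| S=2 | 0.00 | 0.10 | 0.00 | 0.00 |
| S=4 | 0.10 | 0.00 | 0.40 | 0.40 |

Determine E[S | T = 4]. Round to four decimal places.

4.0000

P(T = 4) = 0.40.
Σ S·P over the event = 4·(0.40) = 1.60.
E[S | T = 4] = (1.60) / (0.40) = 4.0000.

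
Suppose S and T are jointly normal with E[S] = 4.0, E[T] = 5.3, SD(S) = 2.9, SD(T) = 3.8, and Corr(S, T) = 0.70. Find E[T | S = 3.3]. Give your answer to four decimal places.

E[T | S=x] = μ_T + ρ(σ_T/σ_S)(x − μ_S) for jointly normal variables.
E[T | S=3.3] = 5.3 + (0.70)·(3.8/2.9)·(3.3 − (4.0)) = 5.3 + (0.91724)·(-0.7) = 4.6579.

4.6579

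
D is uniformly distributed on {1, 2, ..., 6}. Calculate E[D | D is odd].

3

Given D is odd, D is equally likely to be any of {1, 3, 5}.
E[D | D is odd] = (1 + 3 + 5) / 3 = 3.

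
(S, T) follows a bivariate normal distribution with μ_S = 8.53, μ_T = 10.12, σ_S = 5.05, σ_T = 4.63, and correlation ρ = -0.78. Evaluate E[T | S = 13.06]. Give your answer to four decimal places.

The regression of T on S has slope ρ·σ_T/σ_S and passes through (μ_S, μ_T).
E[T | S=13.06] = 10.12 + (-0.78)·(4.63/5.05)·(13.06 − (8.53)) = 10.12 + (-0.71513)·(4.53) = 6.8805.

6.8805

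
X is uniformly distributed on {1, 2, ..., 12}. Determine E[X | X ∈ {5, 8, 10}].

23/3

P(X ∈ {5, 8, 10}) = 1/4.
Σ over the event: 5·1/12 + 8·1/12 + 10·1/12 = 23/12.
E[X | X ∈ {5, 8, 10}] = (23/12) / (1/4) = 23/3.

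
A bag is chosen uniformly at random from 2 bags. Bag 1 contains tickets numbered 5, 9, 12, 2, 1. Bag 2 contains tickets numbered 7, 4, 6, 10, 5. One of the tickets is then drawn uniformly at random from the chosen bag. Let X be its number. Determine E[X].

61/10

E[X | bag 1] = (5+9+12+2+1)/5 = 29/5.
E[X | bag 2] = (7+4+6+10+5)/5 = 32/5.
E[X] = (1/2)·(29/5) + (1/2)·(32/5) = 61/10.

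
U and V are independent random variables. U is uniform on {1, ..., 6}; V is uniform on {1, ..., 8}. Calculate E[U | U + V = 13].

Outcomes with U + V = 13: (5,8), (6,7), each with probability 1/48.
E[U | U + V = 13] = (5 + 6) / 2 = 11/2.

11/2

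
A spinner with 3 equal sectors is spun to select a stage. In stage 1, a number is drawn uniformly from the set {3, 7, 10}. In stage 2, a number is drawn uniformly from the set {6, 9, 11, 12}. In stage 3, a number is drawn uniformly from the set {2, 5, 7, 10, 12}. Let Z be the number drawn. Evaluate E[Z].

E[Z | stage 1] = (3+7+10)/3 = 20/3.
E[Z | stage 2] = (6+9+11+12)/4 = 19/2.
E[Z | stage 3] = (2+5+7+10+12)/5 = 36/5.
E[Z] = (1/3)·(20/3) + (1/3)·(19/2) + (1/3)·(36/5) = 701/90.

701/90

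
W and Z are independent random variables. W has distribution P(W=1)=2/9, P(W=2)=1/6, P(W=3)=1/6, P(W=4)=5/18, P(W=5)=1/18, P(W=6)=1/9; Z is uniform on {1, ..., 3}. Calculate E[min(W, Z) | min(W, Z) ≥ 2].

67/28

P(min(W, Z) ≥ 2) = 14/27.
Summing min(W,Z)·P(x,y) over outcomes with min(W, Z) ≥ 2 gives 67/54.
E[min(W, Z) | min(W, Z) ≥ 2] = (67/54) / (14/27) = 67/28.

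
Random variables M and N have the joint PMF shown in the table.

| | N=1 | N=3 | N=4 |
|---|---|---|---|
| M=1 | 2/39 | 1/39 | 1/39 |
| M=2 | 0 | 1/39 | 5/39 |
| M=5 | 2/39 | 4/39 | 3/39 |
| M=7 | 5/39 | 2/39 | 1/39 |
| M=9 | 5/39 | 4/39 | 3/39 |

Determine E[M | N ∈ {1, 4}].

152/27

P(N ∈ {1, 4}) = 9/13.
Summing M·P(M=x,N=y) over the conditioning event gives 152/39.
E[M | N ∈ {1, 4}] = (152/39) / (9/13) = 152/27.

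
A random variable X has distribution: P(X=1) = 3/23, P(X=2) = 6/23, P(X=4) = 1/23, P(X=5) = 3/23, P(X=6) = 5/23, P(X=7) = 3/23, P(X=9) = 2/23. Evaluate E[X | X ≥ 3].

44/7

P(X ≥ 3) = 14/23.
Σ over the event: 4·1/23 + 5·3/23 + 6·5/23 + 7·3/23 + 9·2/23 = 88/23.
E[X | X ≥ 3] = (88/23) / (14/23) = 44/7.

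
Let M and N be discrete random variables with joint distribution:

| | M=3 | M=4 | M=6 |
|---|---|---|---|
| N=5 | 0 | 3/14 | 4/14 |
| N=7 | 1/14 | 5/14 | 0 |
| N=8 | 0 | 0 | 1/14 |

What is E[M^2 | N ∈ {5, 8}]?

57/2

P(N ∈ {5, 8}) = 4/7.
Σ M^2·P over the event = 16·(3/14) + 36·(4/14) + 36·(1/14) = 114/7.
E[M^2 | N ∈ {5, 8}] = (114/7) / (4/7) = 57/2.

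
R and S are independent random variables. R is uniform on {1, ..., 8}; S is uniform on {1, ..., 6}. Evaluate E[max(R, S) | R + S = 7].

Outcomes with R + S = 7: (1,6), (2,5), (3,4), (4,3), (5,2), (6,1), each with probability 1/48.
E[max(R, S) | R + S = 7] = (6 + 5 + 4 + 4 + 5 + 6) / 6 = 5.

5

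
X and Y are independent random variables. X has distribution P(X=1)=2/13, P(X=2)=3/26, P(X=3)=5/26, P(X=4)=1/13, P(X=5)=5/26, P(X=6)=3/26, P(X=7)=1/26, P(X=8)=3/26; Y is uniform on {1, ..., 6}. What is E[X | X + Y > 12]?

P(X + Y > 12) = 7/156.
Summing X·P(x,y) over outcomes with X + Y > 12 gives 55/156.
E[X | X + Y > 12] = (55/156) / (7/156) = 55/7.

55/7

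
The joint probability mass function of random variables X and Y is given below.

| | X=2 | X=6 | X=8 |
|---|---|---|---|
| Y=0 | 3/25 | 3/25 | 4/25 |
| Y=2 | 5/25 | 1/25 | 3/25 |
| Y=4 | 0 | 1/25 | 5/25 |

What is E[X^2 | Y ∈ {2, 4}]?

604/15

P(Y ∈ {2, 4}) = 3/5.
Σ X^2·P over the event = 4·(5/25) + 36·(1/25) + 36·(1/25) + 64·(3/25) + 64·(5/25) = 604/25.
E[X^2 | Y ∈ {2, 4}] = (604/25) / (3/5) = 604/15.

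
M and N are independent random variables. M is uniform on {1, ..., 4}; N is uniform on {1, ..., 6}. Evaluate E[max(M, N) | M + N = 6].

4

Outcomes with M + N = 6: (1,5), (2,4), (3,3), (4,2), each with probability 1/24.
E[max(M, N) | M + N = 6] = (5 + 4 + 3 + 4) / 4 = 4.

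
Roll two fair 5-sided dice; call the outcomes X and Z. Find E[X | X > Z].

4

Outcomes with X > Z: (2,1), (3,1), (3,2), (4,1), (4,2), (4,3), (5,1), (5,2), (5,3), (5,4), each with probability 1/25.
E[X | X > Z] = (2 + 3 + 3 + 4 + 4 + 4 + 5 + 5 + 5 + 5) / 10 = 4.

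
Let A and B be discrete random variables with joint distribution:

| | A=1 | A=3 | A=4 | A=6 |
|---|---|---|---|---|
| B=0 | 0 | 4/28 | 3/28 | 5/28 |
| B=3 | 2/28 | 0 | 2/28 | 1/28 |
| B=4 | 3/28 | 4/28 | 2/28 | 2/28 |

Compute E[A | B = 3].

16/5

P(B = 3) = 5/28.
Σ A·P over the event = 1·(2/28) + 4·(2/28) + 6·(1/28) = 4/7.
E[A | B = 3] = (4/7) / (5/28) = 16/5.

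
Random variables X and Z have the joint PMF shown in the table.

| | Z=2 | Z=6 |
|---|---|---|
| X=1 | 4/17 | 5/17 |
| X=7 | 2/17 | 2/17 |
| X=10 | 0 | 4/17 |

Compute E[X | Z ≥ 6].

P(Z ≥ 6) = 11/17.
Summing X·P(X=x,Z=y) over the conditioning event gives 59/17.
E[X | Z ≥ 6] = (59/17) / (11/17) = 59/11.

59/11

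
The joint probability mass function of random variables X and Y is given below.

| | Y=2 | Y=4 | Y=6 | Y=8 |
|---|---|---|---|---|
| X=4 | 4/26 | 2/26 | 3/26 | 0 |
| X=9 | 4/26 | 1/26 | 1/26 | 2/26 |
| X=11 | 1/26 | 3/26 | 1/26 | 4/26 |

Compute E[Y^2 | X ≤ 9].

P(X ≤ 9) = 17/26.
Σ Y^2·P over the event = 4·(4/26) + 16·(2/26) + 36·(3/26) + 4·(4/26) + 16·(1/26) + 36·(1/26) + 64·(2/26) = 176/13.
E[Y^2 | X ≤ 9] = (176/13) / (17/26) = 352/17.

352/17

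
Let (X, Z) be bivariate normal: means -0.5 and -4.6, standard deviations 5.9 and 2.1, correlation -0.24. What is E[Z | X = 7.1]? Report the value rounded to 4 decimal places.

The regression of Z on X has slope ρ·σ_Z/σ_X and passes through (μ_X, μ_Z).
E[Z | X=7.1] = -4.6 + (-0.24)·(2.1/5.9)·(7.1 − (-0.5)) = -4.6 + (-0.085424)·(7.6) = -5.2492.

-5.2492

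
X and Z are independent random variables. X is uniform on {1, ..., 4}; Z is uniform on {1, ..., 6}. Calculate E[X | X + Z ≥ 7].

3

Outcomes with X + Z ≥ 7: (1,6), (2,5), (2,6), (3,4), (3,5), (3,6), (4,3), (4,4), (4,5), (4,6), each with probability 1/24.
E[X | X + Z ≥ 7] = (1 + 2 + 2 + 3 + 3 + 3 + 4 + 4 + 4 + 4) / 10 = 3.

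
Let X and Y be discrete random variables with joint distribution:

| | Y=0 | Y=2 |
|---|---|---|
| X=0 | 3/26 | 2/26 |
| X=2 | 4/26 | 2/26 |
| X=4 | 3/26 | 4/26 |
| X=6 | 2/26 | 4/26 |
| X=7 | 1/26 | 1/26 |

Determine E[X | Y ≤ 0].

P(Y ≤ 0) = 1/2.
Σ X·P over the event = 0·(3/26) + 2·(4/26) + 4·(3/26) + 6·(2/26) + 7·(1/26) = 3/2.
E[X | Y ≤ 0] = (3/2) / (1/2) = 3.

3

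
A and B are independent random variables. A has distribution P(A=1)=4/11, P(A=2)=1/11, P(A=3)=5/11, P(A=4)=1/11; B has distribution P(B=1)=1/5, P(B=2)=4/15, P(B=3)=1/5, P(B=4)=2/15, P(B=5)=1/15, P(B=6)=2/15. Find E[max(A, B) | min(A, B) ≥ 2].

325/84

P(min(A, B) ≥ 2) = 28/55.
Summing max(A,B)·P(x,y) over outcomes with min(A, B) ≥ 2 gives 65/33.
E[max(A, B) | min(A, B) ≥ 2] = (65/33) / (28/55) = 325/84.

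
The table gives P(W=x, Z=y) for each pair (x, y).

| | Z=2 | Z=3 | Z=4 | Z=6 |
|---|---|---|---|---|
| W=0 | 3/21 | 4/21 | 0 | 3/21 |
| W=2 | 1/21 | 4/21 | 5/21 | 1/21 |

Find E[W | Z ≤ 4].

20/17

P(Z ≤ 4) = 17/21.
Σ W·P over the event = 0·(3/21) + 0·(4/21) + 2·(1/21) + 2·(4/21) + 2·(5/21) = 20/21.
E[W | Z ≤ 4] = (20/21) / (17/21) = 20/17.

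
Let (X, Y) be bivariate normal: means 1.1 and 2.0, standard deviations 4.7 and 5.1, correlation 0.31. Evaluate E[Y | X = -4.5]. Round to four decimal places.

0.1163

For a bivariate normal, E[Y | X=x] = μ_Y + ρ·(σ_Y/σ_X)·(x − μ_X).
E[Y | X=-4.5] = 2.0 + (0.31)·(5.1/4.7)·(-4.5 − (1.1)) = 2.0 + (0.33638)·(-5.6) = 0.1163.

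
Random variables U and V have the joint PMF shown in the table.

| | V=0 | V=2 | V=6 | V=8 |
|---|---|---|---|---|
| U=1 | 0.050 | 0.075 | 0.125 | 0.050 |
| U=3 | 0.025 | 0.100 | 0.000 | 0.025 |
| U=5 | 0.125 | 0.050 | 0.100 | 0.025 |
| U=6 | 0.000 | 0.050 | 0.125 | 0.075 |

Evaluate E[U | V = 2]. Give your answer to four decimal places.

P(V = 2) = 0.275.
Summing U·P(U=x,V=y) over the conditioning event gives 0.925.
E[U | V = 2] = (0.925) / (0.275) = 3.3636.

3.3636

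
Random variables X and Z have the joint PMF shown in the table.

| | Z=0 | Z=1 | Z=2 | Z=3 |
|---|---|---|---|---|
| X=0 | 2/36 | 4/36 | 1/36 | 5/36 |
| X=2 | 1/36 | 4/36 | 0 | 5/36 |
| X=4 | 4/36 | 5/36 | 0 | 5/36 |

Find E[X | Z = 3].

2

P(Z = 3) = 5/12.
Σ X·P over the event = 0·(5/36) + 2·(5/36) + 4·(5/36) = 5/6.
E[X | Z = 3] = (5/6) / (5/12) = 2.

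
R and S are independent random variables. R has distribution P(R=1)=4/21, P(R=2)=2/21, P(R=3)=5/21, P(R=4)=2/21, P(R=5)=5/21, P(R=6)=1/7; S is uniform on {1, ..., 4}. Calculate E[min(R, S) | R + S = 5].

P(R + S = 5) = 13/84.
Summing min(R,S)·P(x,y) over outcomes with R + S = 5 gives 5/21.
E[min(R, S) | R + S = 5] = (5/21) / (13/84) = 20/13.

20/13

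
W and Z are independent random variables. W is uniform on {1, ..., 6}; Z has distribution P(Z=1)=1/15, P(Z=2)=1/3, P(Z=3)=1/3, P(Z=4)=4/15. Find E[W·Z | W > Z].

P(W > Z) = 8/15.
Summing WZ·P(x,y) over outcomes with W > Z gives 601/90.
E[W·Z | W > Z] = (601/90) / (8/15) = 601/48.

601/48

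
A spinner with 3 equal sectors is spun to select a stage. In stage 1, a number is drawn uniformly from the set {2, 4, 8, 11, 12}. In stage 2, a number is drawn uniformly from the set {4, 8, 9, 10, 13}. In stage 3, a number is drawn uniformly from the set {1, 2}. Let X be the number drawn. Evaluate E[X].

59/10

E[X | stage 1] = (2+4+8+11+12)/5 = 37/5.
E[X | stage 2] = (4+8+9+10+13)/5 = 44/5.
E[X | stage 3] = (1+2)/2 = 3/2.
E[X] = (1/3)·(37/5) + (1/3)·(44/5) + (1/3)·(3/2) = 59/10.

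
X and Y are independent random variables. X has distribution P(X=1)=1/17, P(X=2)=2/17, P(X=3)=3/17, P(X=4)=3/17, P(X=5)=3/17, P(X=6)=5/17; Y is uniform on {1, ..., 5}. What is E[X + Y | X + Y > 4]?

23/3

P(X + Y > 4) = 15/17.
Summing (X+Y)·P(x,y) over outcomes with X + Y > 4 gives 115/17.
E[X + Y | X + Y > 4] = (115/17) / (15/17) = 23/3.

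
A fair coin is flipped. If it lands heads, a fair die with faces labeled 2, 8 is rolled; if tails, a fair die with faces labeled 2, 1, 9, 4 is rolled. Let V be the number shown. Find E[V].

9/2

E[V | heads] = (2+8)/2 = 5.
E[V | tails] = (2+1+9+4)/4 = 4.
By the law of total expectation,
E[V] = (1/2)·(5) + (1/2)·(4) = 9/2.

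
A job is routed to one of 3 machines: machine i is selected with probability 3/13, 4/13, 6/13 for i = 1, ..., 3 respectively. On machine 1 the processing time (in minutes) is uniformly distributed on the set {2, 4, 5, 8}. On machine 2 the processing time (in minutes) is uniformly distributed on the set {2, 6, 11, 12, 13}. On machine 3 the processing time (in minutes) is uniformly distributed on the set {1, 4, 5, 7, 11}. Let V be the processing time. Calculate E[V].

1661/260

E[V | machine 1] = (2+4+5+8)/4 = 19/4.
E[V | machine 2] = (2+6+11+12+13)/5 = 44/5.
E[V | machine 3] = (1+4+5+7+11)/5 = 28/5.
E[V] = (3/13)·(19/4) + (4/13)·(44/5) + (6/13)·(28/5) = 1661/260.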